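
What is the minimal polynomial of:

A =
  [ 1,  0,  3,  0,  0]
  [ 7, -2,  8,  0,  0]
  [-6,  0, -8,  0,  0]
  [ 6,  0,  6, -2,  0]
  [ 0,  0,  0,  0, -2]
x^3 + 9*x^2 + 24*x + 20

The characteristic polynomial is χ_A(x) = (x + 2)^4*(x + 5), so the eigenvalues are known. The minimal polynomial is
  m_A(x) = Π_λ (x − λ)^{k_λ}
where k_λ is the size of the *largest* Jordan block for λ (equivalently, the smallest k with (A − λI)^k v = 0 for every generalised eigenvector v of λ).

  λ = -5: largest Jordan block has size 1, contributing (x + 5)
  λ = -2: largest Jordan block has size 2, contributing (x + 2)^2

So m_A(x) = (x + 2)^2*(x + 5) = x^3 + 9*x^2 + 24*x + 20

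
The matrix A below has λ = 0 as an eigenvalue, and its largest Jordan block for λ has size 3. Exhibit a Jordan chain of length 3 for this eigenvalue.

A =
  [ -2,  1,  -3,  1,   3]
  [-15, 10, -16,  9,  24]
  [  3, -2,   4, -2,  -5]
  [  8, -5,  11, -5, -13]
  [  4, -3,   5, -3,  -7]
A Jordan chain for λ = 0 of length 3:
v_1 = (4, 40, -8, -20, -12)ᵀ
v_2 = (-3, -16, 4, 11, 5)ᵀ
v_3 = (0, 0, 1, 0, 0)ᵀ

Let N = A − (0)·I. We want v_3 with N^3 v_3 = 0 but N^2 v_3 ≠ 0; then v_{j-1} := N · v_j for j = 3, …, 2.

Pick v_3 = (0, 0, 1, 0, 0)ᵀ.
Then v_2 = N · v_3 = (-3, -16, 4, 11, 5)ᵀ.
Then v_1 = N · v_2 = (4, 40, -8, -20, -12)ᵀ.

Sanity check: (A − (0)·I) v_1 = (0, 0, 0, 0, 0)ᵀ = 0. ✓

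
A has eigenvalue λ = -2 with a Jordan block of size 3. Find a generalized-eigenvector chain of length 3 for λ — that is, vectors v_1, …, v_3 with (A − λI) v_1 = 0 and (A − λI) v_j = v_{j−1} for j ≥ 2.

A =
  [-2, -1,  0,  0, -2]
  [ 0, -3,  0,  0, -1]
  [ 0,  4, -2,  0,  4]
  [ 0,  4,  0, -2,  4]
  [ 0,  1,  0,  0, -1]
A Jordan chain for λ = -2 of length 3:
v_1 = (-1, 0, 0, 0, 0)ᵀ
v_2 = (-1, -1, 4, 4, 1)ᵀ
v_3 = (0, 1, 0, 0, 0)ᵀ

Let N = A − (-2)·I. We want v_3 with N^3 v_3 = 0 but N^2 v_3 ≠ 0; then v_{j-1} := N · v_j for j = 3, …, 2.

Pick v_3 = (0, 1, 0, 0, 0)ᵀ.
Then v_2 = N · v_3 = (-1, -1, 4, 4, 1)ᵀ.
Then v_1 = N · v_2 = (-1, 0, 0, 0, 0)ᵀ.

Sanity check: (A − (-2)·I) v_1 = (0, 0, 0, 0, 0)ᵀ = 0. ✓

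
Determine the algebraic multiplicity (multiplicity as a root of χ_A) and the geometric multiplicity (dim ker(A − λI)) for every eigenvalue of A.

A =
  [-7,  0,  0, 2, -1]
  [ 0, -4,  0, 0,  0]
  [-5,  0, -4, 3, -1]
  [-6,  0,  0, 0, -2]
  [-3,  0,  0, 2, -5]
λ = -4: alg = 5, geom = 3

Step 1 — factor the characteristic polynomial to read off the algebraic multiplicities:
  χ_A(x) = (x + 4)^5

Step 2 — compute geometric multiplicities via the rank-nullity identity g(λ) = n − rank(A − λI):
  rank(A − (-4)·I) = 2, so dim ker(A − (-4)·I) = n − 2 = 3

Summary:
  λ = -4: algebraic multiplicity = 5, geometric multiplicity = 3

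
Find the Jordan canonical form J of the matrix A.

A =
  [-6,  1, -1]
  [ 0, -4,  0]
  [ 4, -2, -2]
J_2(-4) ⊕ J_1(-4)

The characteristic polynomial is
  det(x·I − A) = x^3 + 12*x^2 + 48*x + 64 = (x + 4)^3

Eigenvalues and multiplicities (the geometric multiplicity of λ is n − rank(A − λI), which equals the number of Jordan blocks for λ):
  λ = -4: algebraic multiplicity = 3, geometric multiplicity = 2

Determining the block sizes for each eigenvalue:
  λ = -4: 2 blocks summing to 3 forces exactly one block of size 2 and the rest size 1 → block sizes [2, 1]

Assembling the blocks gives a Jordan form
J =
  [-4,  1,  0]
  [ 0, -4,  0]
  [ 0,  0, -4]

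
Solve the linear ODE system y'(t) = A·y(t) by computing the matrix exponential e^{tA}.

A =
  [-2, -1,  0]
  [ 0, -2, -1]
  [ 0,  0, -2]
e^{tA} =
  [exp(-2*t), -t*exp(-2*t), t^2*exp(-2*t)/2]
  [0, exp(-2*t), -t*exp(-2*t)]
  [0, 0, exp(-2*t)]

Strategy: write A = P · J · P⁻¹ where J is a Jordan canonical form, so e^{tA} = P · e^{tJ} · P⁻¹, and e^{tJ} can be computed block-by-block.

A has Jordan form
J =
  [-2,  1,  0]
  [ 0, -2,  1]
  [ 0,  0, -2]
(up to reordering of blocks).

Per-block formulas:
  For a 3×3 Jordan block J_3(-2): exp(t · J_3(-2)) = e^(-2t)·(I + t·N + (t^2/2)·N^2), where N is the 3×3 nilpotent shift.

After assembling e^{tJ} and conjugating by P, we get:

e^{tA} =
  [exp(-2*t), -t*exp(-2*t), t^2*exp(-2*t)/2]
  [0, exp(-2*t), -t*exp(-2*t)]
  [0, 0, exp(-2*t)]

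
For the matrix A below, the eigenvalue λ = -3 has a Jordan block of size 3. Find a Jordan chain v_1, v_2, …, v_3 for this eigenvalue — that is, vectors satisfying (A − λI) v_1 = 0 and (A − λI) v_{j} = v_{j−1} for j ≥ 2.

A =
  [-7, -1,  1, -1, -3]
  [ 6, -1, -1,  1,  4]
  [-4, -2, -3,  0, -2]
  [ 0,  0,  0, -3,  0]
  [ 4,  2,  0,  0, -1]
A Jordan chain for λ = -3 of length 3:
v_1 = (-6, 8, -4, 0, 4)ᵀ
v_2 = (-4, 6, -4, 0, 4)ᵀ
v_3 = (1, 0, 0, 0, 0)ᵀ

Let N = A − (-3)·I. We want v_3 with N^3 v_3 = 0 but N^2 v_3 ≠ 0; then v_{j-1} := N · v_j for j = 3, …, 2.

Pick v_3 = (1, 0, 0, 0, 0)ᵀ.
Then v_2 = N · v_3 = (-4, 6, -4, 0, 4)ᵀ.
Then v_1 = N · v_2 = (-6, 8, -4, 0, 4)ᵀ.

Sanity check: (A − (-3)·I) v_1 = (0, 0, 0, 0, 0)ᵀ = 0. ✓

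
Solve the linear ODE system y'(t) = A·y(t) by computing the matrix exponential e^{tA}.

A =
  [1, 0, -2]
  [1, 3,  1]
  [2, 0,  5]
e^{tA} =
  [-2*t*exp(3*t) + exp(3*t), 0, -2*t*exp(3*t)]
  [t*exp(3*t), exp(3*t), t*exp(3*t)]
  [2*t*exp(3*t), 0, 2*t*exp(3*t) + exp(3*t)]

Strategy: write A = P · J · P⁻¹ where J is a Jordan canonical form, so e^{tA} = P · e^{tJ} · P⁻¹, and e^{tJ} can be computed block-by-block.

A has Jordan form
J =
  [3, 1, 0]
  [0, 3, 0]
  [0, 0, 3]
(up to reordering of blocks).

Per-block formulas:
  For a 2×2 Jordan block J_2(3): exp(t · J_2(3)) = e^(3t)·(I + t·N), where N is the 2×2 nilpotent shift.
  For a 1×1 block at λ = 3: exp(t · [3]) = [e^(3t)].

After assembling e^{tJ} and conjugating by P, we get:

e^{tA} =
  [-2*t*exp(3*t) + exp(3*t), 0, -2*t*exp(3*t)]
  [t*exp(3*t), exp(3*t), t*exp(3*t)]
  [2*t*exp(3*t), 0, 2*t*exp(3*t) + exp(3*t)]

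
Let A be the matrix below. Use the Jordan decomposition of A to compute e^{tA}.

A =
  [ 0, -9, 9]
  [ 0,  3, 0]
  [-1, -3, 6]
e^{tA} =
  [-3*t*exp(3*t) + exp(3*t), -9*t*exp(3*t), 9*t*exp(3*t)]
  [0, exp(3*t), 0]
  [-t*exp(3*t), -3*t*exp(3*t), 3*t*exp(3*t) + exp(3*t)]

Strategy: write A = P · J · P⁻¹ where J is a Jordan canonical form, so e^{tA} = P · e^{tJ} · P⁻¹, and e^{tJ} can be computed block-by-block.

A has Jordan form
J =
  [3, 1, 0]
  [0, 3, 0]
  [0, 0, 3]
(up to reordering of blocks).

Per-block formulas:
  For a 2×2 Jordan block J_2(3): exp(t · J_2(3)) = e^(3t)·(I + t·N), where N is the 2×2 nilpotent shift.
  For a 1×1 block at λ = 3: exp(t · [3]) = [e^(3t)].

After assembling e^{tJ} and conjugating by P, we get:

e^{tA} =
  [-3*t*exp(3*t) + exp(3*t), -9*t*exp(3*t), 9*t*exp(3*t)]
  [0, exp(3*t), 0]
  [-t*exp(3*t), -3*t*exp(3*t), 3*t*exp(3*t) + exp(3*t)]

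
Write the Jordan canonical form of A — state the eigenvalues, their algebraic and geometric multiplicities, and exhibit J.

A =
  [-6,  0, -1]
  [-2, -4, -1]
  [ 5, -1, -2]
J_3(-4)

The characteristic polynomial is
  det(x·I − A) = x^3 + 12*x^2 + 48*x + 64 = (x + 4)^3

Eigenvalues and multiplicities (the geometric multiplicity of λ is n − rank(A − λI), which equals the number of Jordan blocks for λ):
  λ = -4: algebraic multiplicity = 3, geometric multiplicity = 1

Determining the block sizes for each eigenvalue:
  λ = -4: one block (gm = 1), so the single block has size am = 3 → block sizes [3]

Assembling the blocks gives a Jordan form
J =
  [-4,  1,  0]
  [ 0, -4,  1]
  [ 0,  0, -4]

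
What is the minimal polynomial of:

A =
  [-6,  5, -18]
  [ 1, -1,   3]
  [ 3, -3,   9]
x^3 - 2*x^2 + x

The characteristic polynomial is χ_A(x) = x*(x - 1)^2, so the eigenvalues are known. The minimal polynomial is
  m_A(x) = Π_λ (x − λ)^{k_λ}
where k_λ is the size of the *largest* Jordan block for λ (equivalently, the smallest k with (A − λI)^k v = 0 for every generalised eigenvector v of λ).

  λ = 0: largest Jordan block has size 1, contributing (x − 0)
  λ = 1: largest Jordan block has size 2, contributing (x − 1)^2

So m_A(x) = x*(x - 1)^2 = x^3 - 2*x^2 + x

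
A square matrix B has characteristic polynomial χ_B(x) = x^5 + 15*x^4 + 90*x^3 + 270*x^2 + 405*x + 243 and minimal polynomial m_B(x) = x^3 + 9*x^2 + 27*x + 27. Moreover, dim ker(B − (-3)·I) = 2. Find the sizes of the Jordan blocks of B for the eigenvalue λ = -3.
Block sizes for λ = -3: [3, 2]

Step 1 — from the characteristic polynomial, algebraic multiplicity of λ = -3 is 5. From dim ker(B − (-3)·I) = 2, there are exactly 2 Jordan blocks for λ = -3.
Step 2 — from the minimal polynomial, the factor (x + 3)^3 tells us the largest block for λ = -3 has size 3.
Step 3 — with total size 5, 2 blocks, and largest block 3, the block sizes (in nonincreasing order) are [3, 2].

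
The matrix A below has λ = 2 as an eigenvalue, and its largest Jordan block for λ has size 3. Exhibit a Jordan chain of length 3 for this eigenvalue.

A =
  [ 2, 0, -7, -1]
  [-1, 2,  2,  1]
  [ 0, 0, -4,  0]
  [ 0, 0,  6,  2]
A Jordan chain for λ = 2 of length 3:
v_1 = (0, 1, 0, 0)ᵀ
v_2 = (-1, 1, 0, 0)ᵀ
v_3 = (0, 0, 0, 1)ᵀ

Let N = A − (2)·I. We want v_3 with N^3 v_3 = 0 but N^2 v_3 ≠ 0; then v_{j-1} := N · v_j for j = 3, …, 2.

Pick v_3 = (0, 0, 0, 1)ᵀ.
Then v_2 = N · v_3 = (-1, 1, 0, 0)ᵀ.
Then v_1 = N · v_2 = (0, 1, 0, 0)ᵀ.

Sanity check: (A − (2)·I) v_1 = (0, 0, 0, 0)ᵀ = 0. ✓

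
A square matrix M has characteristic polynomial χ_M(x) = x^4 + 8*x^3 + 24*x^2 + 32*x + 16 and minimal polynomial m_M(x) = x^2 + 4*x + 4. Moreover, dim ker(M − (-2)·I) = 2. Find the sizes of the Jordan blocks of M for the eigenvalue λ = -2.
Block sizes for λ = -2: [2, 2]

Step 1 — from the characteristic polynomial, algebraic multiplicity of λ = -2 is 4. From dim ker(M − (-2)·I) = 2, there are exactly 2 Jordan blocks for λ = -2.
Step 2 — from the minimal polynomial, the factor (x + 2)^2 tells us the largest block for λ = -2 has size 2.
Step 3 — with total size 4, 2 blocks, and largest block 2, the block sizes (in nonincreasing order) are [2, 2].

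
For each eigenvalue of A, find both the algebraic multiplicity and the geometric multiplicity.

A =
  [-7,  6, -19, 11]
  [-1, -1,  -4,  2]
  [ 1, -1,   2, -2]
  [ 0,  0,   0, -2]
λ = -2: alg = 4, geom = 2

Step 1 — factor the characteristic polynomial to read off the algebraic multiplicities:
  χ_A(x) = (x + 2)^4

Step 2 — compute geometric multiplicities via the rank-nullity identity g(λ) = n − rank(A − λI):
  rank(A − (-2)·I) = 2, so dim ker(A − (-2)·I) = n − 2 = 2

Summary:
  λ = -2: algebraic multiplicity = 4, geometric multiplicity = 2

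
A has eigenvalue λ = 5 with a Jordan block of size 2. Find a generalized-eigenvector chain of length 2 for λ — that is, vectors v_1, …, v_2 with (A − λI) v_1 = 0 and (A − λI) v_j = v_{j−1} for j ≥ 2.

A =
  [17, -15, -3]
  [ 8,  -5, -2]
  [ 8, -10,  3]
A Jordan chain for λ = 5 of length 2:
v_1 = (12, 8, 8)ᵀ
v_2 = (1, 0, 0)ᵀ

Let N = A − (5)·I. We want v_2 with N^2 v_2 = 0 but N^1 v_2 ≠ 0; then v_{j-1} := N · v_j for j = 2, …, 2.

Pick v_2 = (1, 0, 0)ᵀ.
Then v_1 = N · v_2 = (12, 8, 8)ᵀ.

Sanity check: (A − (5)·I) v_1 = (0, 0, 0)ᵀ = 0. ✓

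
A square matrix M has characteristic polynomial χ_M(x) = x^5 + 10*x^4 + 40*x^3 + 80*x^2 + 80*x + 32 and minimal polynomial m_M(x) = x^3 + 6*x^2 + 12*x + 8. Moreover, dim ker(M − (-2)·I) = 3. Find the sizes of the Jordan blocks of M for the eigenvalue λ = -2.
Block sizes for λ = -2: [3, 1, 1]

Step 1 — from the characteristic polynomial, algebraic multiplicity of λ = -2 is 5. From dim ker(M − (-2)·I) = 3, there are exactly 3 Jordan blocks for λ = -2.
Step 2 — from the minimal polynomial, the factor (x + 2)^3 tells us the largest block for λ = -2 has size 3.
Step 3 — with total size 5, 3 blocks, and largest block 3, the block sizes (in nonincreasing order) are [3, 1, 1].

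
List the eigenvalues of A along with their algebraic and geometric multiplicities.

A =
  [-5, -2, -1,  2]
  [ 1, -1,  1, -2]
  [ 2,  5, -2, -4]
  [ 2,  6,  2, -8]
λ = -4: alg = 4, geom = 2

Step 1 — factor the characteristic polynomial to read off the algebraic multiplicities:
  χ_A(x) = (x + 4)^4

Step 2 — compute geometric multiplicities via the rank-nullity identity g(λ) = n − rank(A − λI):
  rank(A − (-4)·I) = 2, so dim ker(A − (-4)·I) = n − 2 = 2

Summary:
  λ = -4: algebraic multiplicity = 4, geometric multiplicity = 2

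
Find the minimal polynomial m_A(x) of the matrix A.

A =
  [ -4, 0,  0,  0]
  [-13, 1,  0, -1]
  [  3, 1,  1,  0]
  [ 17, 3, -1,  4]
x^4 - 2*x^3 - 12*x^2 + 40*x - 32

The characteristic polynomial is χ_A(x) = (x - 2)^3*(x + 4), so the eigenvalues are known. The minimal polynomial is
  m_A(x) = Π_λ (x − λ)^{k_λ}
where k_λ is the size of the *largest* Jordan block for λ (equivalently, the smallest k with (A − λI)^k v = 0 for every generalised eigenvector v of λ).

  λ = -4: largest Jordan block has size 1, contributing (x + 4)
  λ = 2: largest Jordan block has size 3, contributing (x − 2)^3

So m_A(x) = (x - 2)^3*(x + 4) = x^4 - 2*x^3 - 12*x^2 + 40*x - 32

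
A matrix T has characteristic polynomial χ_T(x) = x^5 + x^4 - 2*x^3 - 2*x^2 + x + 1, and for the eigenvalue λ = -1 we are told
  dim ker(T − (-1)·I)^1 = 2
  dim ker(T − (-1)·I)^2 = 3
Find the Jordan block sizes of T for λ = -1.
Block sizes for λ = -1: [2, 1]

From the dimensions of kernels of powers, the number of Jordan blocks of size at least j is d_j − d_{j−1} where d_j = dim ker(N^j) (with d_0 = 0). Computing the differences gives [2, 1].
The number of blocks of size exactly k is (#blocks of size ≥ k) − (#blocks of size ≥ k + 1), so the partition is: 1 block(s) of size 1, 1 block(s) of size 2.
In nonincreasing order the block sizes are [2, 1].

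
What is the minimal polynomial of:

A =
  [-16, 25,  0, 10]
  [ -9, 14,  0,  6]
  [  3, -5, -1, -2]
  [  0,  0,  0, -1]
x^2 + 2*x + 1

The characteristic polynomial is χ_A(x) = (x + 1)^4, so the eigenvalues are known. The minimal polynomial is
  m_A(x) = Π_λ (x − λ)^{k_λ}
where k_λ is the size of the *largest* Jordan block for λ (equivalently, the smallest k with (A − λI)^k v = 0 for every generalised eigenvector v of λ).

  λ = -1: largest Jordan block has size 2, contributing (x + 1)^2

So m_A(x) = (x + 1)^2 = x^2 + 2*x + 1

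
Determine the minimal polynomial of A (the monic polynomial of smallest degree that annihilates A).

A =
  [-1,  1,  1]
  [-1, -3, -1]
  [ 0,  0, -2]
x^2 + 4*x + 4

The characteristic polynomial is χ_A(x) = (x + 2)^3, so the eigenvalues are known. The minimal polynomial is
  m_A(x) = Π_λ (x − λ)^{k_λ}
where k_λ is the size of the *largest* Jordan block for λ (equivalently, the smallest k with (A − λI)^k v = 0 for every generalised eigenvector v of λ).

  λ = -2: largest Jordan block has size 2, contributing (x + 2)^2

So m_A(x) = (x + 2)^2 = x^2 + 4*x + 4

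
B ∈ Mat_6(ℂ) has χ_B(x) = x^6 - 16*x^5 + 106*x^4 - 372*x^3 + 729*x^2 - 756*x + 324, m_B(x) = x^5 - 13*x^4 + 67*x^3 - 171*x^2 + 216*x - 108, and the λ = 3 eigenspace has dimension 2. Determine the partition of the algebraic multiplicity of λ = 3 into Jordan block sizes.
Block sizes for λ = 3: [3, 1]

Step 1 — from the characteristic polynomial, algebraic multiplicity of λ = 3 is 4. From dim ker(B − (3)·I) = 2, there are exactly 2 Jordan blocks for λ = 3.
Step 2 — from the minimal polynomial, the factor (x − 3)^3 tells us the largest block for λ = 3 has size 3.
Step 3 — with total size 4, 2 blocks, and largest block 3, the block sizes (in nonincreasing order) are [3, 1].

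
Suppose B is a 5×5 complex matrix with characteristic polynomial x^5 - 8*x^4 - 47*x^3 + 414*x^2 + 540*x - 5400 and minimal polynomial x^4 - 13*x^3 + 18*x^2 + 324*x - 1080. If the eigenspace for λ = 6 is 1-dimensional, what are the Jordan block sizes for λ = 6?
Block sizes for λ = 6: [3]

Step 1 — from the characteristic polynomial, algebraic multiplicity of λ = 6 is 3. From dim ker(B − (6)·I) = 1, there are exactly 1 Jordan blocks for λ = 6.
Step 2 — from the minimal polynomial, the factor (x − 6)^3 tells us the largest block for λ = 6 has size 3.
Step 3 — with total size 3, 1 blocks, and largest block 3, the block sizes (in nonincreasing order) are [3].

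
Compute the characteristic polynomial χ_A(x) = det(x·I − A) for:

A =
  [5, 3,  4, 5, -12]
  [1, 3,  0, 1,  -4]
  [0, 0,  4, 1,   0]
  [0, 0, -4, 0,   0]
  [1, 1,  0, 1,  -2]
x^5 - 10*x^4 + 40*x^3 - 80*x^2 + 80*x - 32

Expanding det(x·I − A) (e.g. by cofactor expansion or by noting that A is similar to its Jordan form J, which has the same characteristic polynomial as A) gives
  χ_A(x) = x^5 - 10*x^4 + 40*x^3 - 80*x^2 + 80*x - 32
which factors as (x - 2)^5. The eigenvalues (with algebraic multiplicities) are λ = 2 with multiplicity 5.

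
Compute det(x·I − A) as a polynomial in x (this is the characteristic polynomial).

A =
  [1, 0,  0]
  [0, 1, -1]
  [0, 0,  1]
x^3 - 3*x^2 + 3*x - 1

Expanding det(x·I − A) (e.g. by cofactor expansion or by noting that A is similar to its Jordan form J, which has the same characteristic polynomial as A) gives
  χ_A(x) = x^3 - 3*x^2 + 3*x - 1
which factors as (x - 1)^3. The eigenvalues (with algebraic multiplicities) are λ = 1 with multiplicity 3.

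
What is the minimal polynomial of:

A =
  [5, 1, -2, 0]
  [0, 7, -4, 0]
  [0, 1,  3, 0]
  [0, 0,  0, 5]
x^2 - 10*x + 25

The characteristic polynomial is χ_A(x) = (x - 5)^4, so the eigenvalues are known. The minimal polynomial is
  m_A(x) = Π_λ (x − λ)^{k_λ}
where k_λ is the size of the *largest* Jordan block for λ (equivalently, the smallest k with (A − λI)^k v = 0 for every generalised eigenvector v of λ).

  λ = 5: largest Jordan block has size 2, contributing (x − 5)^2

So m_A(x) = (x - 5)^2 = x^2 - 10*x + 25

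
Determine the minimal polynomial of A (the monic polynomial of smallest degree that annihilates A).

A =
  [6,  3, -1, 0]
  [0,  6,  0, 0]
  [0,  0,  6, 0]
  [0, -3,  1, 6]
x^2 - 12*x + 36

The characteristic polynomial is χ_A(x) = (x - 6)^4, so the eigenvalues are known. The minimal polynomial is
  m_A(x) = Π_λ (x − λ)^{k_λ}
where k_λ is the size of the *largest* Jordan block for λ (equivalently, the smallest k with (A − λI)^k v = 0 for every generalised eigenvector v of λ).

  λ = 6: largest Jordan block has size 2, contributing (x − 6)^2

So m_A(x) = (x - 6)^2 = x^2 - 12*x + 36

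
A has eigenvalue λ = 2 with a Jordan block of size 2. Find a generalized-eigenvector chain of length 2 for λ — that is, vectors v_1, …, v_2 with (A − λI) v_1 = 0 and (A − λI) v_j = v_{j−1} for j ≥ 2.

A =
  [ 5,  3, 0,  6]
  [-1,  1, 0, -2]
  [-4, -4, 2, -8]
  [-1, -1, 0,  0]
A Jordan chain for λ = 2 of length 2:
v_1 = (3, -1, -4, -1)ᵀ
v_2 = (1, 0, 0, 0)ᵀ

Let N = A − (2)·I. We want v_2 with N^2 v_2 = 0 but N^1 v_2 ≠ 0; then v_{j-1} := N · v_j for j = 2, …, 2.

Pick v_2 = (1, 0, 0, 0)ᵀ.
Then v_1 = N · v_2 = (3, -1, -4, -1)ᵀ.

Sanity check: (A − (2)·I) v_1 = (0, 0, 0, 0)ᵀ = 0. ✓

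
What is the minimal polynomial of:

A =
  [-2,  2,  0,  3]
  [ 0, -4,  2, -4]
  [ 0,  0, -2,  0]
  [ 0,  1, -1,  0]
x^3 + 6*x^2 + 12*x + 8

The characteristic polynomial is χ_A(x) = (x + 2)^4, so the eigenvalues are known. The minimal polynomial is
  m_A(x) = Π_λ (x − λ)^{k_λ}
where k_λ is the size of the *largest* Jordan block for λ (equivalently, the smallest k with (A − λI)^k v = 0 for every generalised eigenvector v of λ).

  λ = -2: largest Jordan block has size 3, contributing (x + 2)^3

So m_A(x) = (x + 2)^3 = x^3 + 6*x^2 + 12*x + 8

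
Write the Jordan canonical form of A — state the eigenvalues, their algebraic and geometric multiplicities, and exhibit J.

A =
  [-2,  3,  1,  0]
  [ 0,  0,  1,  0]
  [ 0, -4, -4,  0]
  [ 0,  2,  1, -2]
J_3(-2) ⊕ J_1(-2)

The characteristic polynomial is
  det(x·I − A) = x^4 + 8*x^3 + 24*x^2 + 32*x + 16 = (x + 2)^4

Eigenvalues and multiplicities (the geometric multiplicity of λ is n − rank(A − λI), which equals the number of Jordan blocks for λ):
  λ = -2: algebraic multiplicity = 4, geometric multiplicity = 2

Determining the block sizes for each eigenvalue:
  λ = -2: with am = 4 and gm = 2, the partition is not yet determined (e.g. several partitions of 4 into 2 parts exist). Let N = A − (-2)·I. Computing rank(N^1) = 2, rank(N^2) = 1, rank(N^3) = 0; the number of blocks of size ≥ j is rank(N^{j−1}) − rank(N^j), giving [2, 1, 1]. So we have 1 block(s) of size 3, 1 block(s) of size 1 → block sizes [3, 1]

Assembling the blocks gives a Jordan form
J =
  [-2,  1,  0,  0]
  [ 0, -2,  1,  0]
  [ 0,  0, -2,  0]
  [ 0,  0,  0, -2]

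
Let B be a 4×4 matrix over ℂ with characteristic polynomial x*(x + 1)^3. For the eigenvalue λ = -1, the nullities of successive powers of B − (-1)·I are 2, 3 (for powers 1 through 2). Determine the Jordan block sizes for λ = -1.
Block sizes for λ = -1: [2, 1]

From the dimensions of kernels of powers, the number of Jordan blocks of size at least j is d_j − d_{j−1} where d_j = dim ker(N^j) (with d_0 = 0). Computing the differences gives [2, 1].
The number of blocks of size exactly k is (#blocks of size ≥ k) − (#blocks of size ≥ k + 1), so the partition is: 1 block(s) of size 1, 1 block(s) of size 2.
In nonincreasing order the block sizes are [2, 1].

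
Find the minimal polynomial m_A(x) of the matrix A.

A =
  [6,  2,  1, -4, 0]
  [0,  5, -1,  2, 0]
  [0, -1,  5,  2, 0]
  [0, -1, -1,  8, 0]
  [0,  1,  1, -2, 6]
x^3 - 18*x^2 + 108*x - 216

The characteristic polynomial is χ_A(x) = (x - 6)^5, so the eigenvalues are known. The minimal polynomial is
  m_A(x) = Π_λ (x − λ)^{k_λ}
where k_λ is the size of the *largest* Jordan block for λ (equivalently, the smallest k with (A − λI)^k v = 0 for every generalised eigenvector v of λ).

  λ = 6: largest Jordan block has size 3, contributing (x − 6)^3

So m_A(x) = (x - 6)^3 = x^3 - 18*x^2 + 108*x - 216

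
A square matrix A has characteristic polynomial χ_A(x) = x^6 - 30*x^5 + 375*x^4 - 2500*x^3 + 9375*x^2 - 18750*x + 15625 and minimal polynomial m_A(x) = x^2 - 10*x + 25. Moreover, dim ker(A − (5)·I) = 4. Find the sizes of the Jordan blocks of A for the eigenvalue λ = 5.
Block sizes for λ = 5: [2, 2, 1, 1]

Step 1 — from the characteristic polynomial, algebraic multiplicity of λ = 5 is 6. From dim ker(A − (5)·I) = 4, there are exactly 4 Jordan blocks for λ = 5.
Step 2 — from the minimal polynomial, the factor (x − 5)^2 tells us the largest block for λ = 5 has size 2.
Step 3 — with total size 6, 4 blocks, and largest block 2, the block sizes (in nonincreasing order) are [2, 2, 1, 1].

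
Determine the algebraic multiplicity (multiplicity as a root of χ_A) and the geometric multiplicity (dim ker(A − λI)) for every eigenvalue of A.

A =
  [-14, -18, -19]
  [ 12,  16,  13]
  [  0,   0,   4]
λ = -2: alg = 1, geom = 1; λ = 4: alg = 2, geom = 1

Step 1 — factor the characteristic polynomial to read off the algebraic multiplicities:
  χ_A(x) = (x - 4)^2*(x + 2)

Step 2 — compute geometric multiplicities via the rank-nullity identity g(λ) = n − rank(A − λI):
  rank(A − (-2)·I) = 2, so dim ker(A − (-2)·I) = n − 2 = 1
  rank(A − (4)·I) = 2, so dim ker(A − (4)·I) = n − 2 = 1

Summary:
  λ = -2: algebraic multiplicity = 1, geometric multiplicity = 1
  λ = 4: algebraic multiplicity = 2, geometric multiplicity = 1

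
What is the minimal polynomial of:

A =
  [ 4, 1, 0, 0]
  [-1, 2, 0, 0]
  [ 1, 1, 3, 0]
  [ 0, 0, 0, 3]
x^2 - 6*x + 9

The characteristic polynomial is χ_A(x) = (x - 3)^4, so the eigenvalues are known. The minimal polynomial is
  m_A(x) = Π_λ (x − λ)^{k_λ}
where k_λ is the size of the *largest* Jordan block for λ (equivalently, the smallest k with (A − λI)^k v = 0 for every generalised eigenvector v of λ).

  λ = 3: largest Jordan block has size 2, contributing (x − 3)^2

So m_A(x) = (x - 3)^2 = x^2 - 6*x + 9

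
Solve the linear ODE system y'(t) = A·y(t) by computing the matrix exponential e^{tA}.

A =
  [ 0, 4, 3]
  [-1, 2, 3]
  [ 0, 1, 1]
e^{tA} =
  [-3*t^2*exp(t)/2 - t*exp(t) + exp(t), 3*t^2*exp(t)/2 + 4*t*exp(t), 9*t^2*exp(t)/2 + 3*t*exp(t)]
  [-t*exp(t), t*exp(t) + exp(t), 3*t*exp(t)]
  [-t^2*exp(t)/2, t^2*exp(t)/2 + t*exp(t), 3*t^2*exp(t)/2 + exp(t)]

Strategy: write A = P · J · P⁻¹ where J is a Jordan canonical form, so e^{tA} = P · e^{tJ} · P⁻¹, and e^{tJ} can be computed block-by-block.

A has Jordan form
J =
  [1, 1, 0]
  [0, 1, 1]
  [0, 0, 1]
(up to reordering of blocks).

Per-block formulas:
  For a 3×3 Jordan block J_3(1): exp(t · J_3(1)) = e^(1t)·(I + t·N + (t^2/2)·N^2), where N is the 3×3 nilpotent shift.

After assembling e^{tJ} and conjugating by P, we get:

e^{tA} =
  [-3*t^2*exp(t)/2 - t*exp(t) + exp(t), 3*t^2*exp(t)/2 + 4*t*exp(t), 9*t^2*exp(t)/2 + 3*t*exp(t)]
  [-t*exp(t), t*exp(t) + exp(t), 3*t*exp(t)]
  [-t^2*exp(t)/2, t^2*exp(t)/2 + t*exp(t), 3*t^2*exp(t)/2 + exp(t)]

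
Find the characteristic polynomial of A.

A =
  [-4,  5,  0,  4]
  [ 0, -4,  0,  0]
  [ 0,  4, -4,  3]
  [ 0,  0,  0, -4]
x^4 + 16*x^3 + 96*x^2 + 256*x + 256

Expanding det(x·I − A) (e.g. by cofactor expansion or by noting that A is similar to its Jordan form J, which has the same characteristic polynomial as A) gives
  χ_A(x) = x^4 + 16*x^3 + 96*x^2 + 256*x + 256
which factors as (x + 4)^4. The eigenvalues (with algebraic multiplicities) are λ = -4 with multiplicity 4.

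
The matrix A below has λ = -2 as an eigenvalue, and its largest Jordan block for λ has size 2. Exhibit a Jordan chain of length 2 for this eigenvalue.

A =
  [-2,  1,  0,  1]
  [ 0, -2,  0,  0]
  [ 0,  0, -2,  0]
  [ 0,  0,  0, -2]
A Jordan chain for λ = -2 of length 2:
v_1 = (1, 0, 0, 0)ᵀ
v_2 = (0, 1, 0, 0)ᵀ

Let N = A − (-2)·I. We want v_2 with N^2 v_2 = 0 but N^1 v_2 ≠ 0; then v_{j-1} := N · v_j for j = 2, …, 2.

Pick v_2 = (0, 1, 0, 0)ᵀ.
Then v_1 = N · v_2 = (1, 0, 0, 0)ᵀ.

Sanity check: (A − (-2)·I) v_1 = (0, 0, 0, 0)ᵀ = 0. ✓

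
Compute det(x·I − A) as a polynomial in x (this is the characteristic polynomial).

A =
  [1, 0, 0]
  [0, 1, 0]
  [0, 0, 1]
x^3 - 3*x^2 + 3*x - 1

Expanding det(x·I − A) (e.g. by cofactor expansion or by noting that A is similar to its Jordan form J, which has the same characteristic polynomial as A) gives
  χ_A(x) = x^3 - 3*x^2 + 3*x - 1
which factors as (x - 1)^3. The eigenvalues (with algebraic multiplicities) are λ = 1 with multiplicity 3.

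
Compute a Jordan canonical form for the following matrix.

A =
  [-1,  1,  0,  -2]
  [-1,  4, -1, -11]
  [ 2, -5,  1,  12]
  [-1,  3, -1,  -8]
J_3(-1) ⊕ J_1(-1)

The characteristic polynomial is
  det(x·I − A) = x^4 + 4*x^3 + 6*x^2 + 4*x + 1 = (x + 1)^4

Eigenvalues and multiplicities (the geometric multiplicity of λ is n − rank(A − λI), which equals the number of Jordan blocks for λ):
  λ = -1: algebraic multiplicity = 4, geometric multiplicity = 2

Determining the block sizes for each eigenvalue:
  λ = -1: with am = 4 and gm = 2, the partition is not yet determined (e.g. several partitions of 4 into 2 parts exist). Let N = A − (-1)·I. Computing rank(N^1) = 2, rank(N^2) = 1, rank(N^3) = 0; the number of blocks of size ≥ j is rank(N^{j−1}) − rank(N^j), giving [2, 1, 1]. So we have 1 block(s) of size 3, 1 block(s) of size 1 → block sizes [3, 1]

Assembling the blocks gives a Jordan form
J =
  [-1,  1,  0,  0]
  [ 0, -1,  1,  0]
  [ 0,  0, -1,  0]
  [ 0,  0,  0, -1]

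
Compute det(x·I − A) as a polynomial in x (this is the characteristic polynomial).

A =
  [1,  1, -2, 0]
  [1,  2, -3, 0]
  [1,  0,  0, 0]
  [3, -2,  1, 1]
x^4 - 4*x^3 + 6*x^2 - 4*x + 1

Expanding det(x·I − A) (e.g. by cofactor expansion or by noting that A is similar to its Jordan form J, which has the same characteristic polynomial as A) gives
  χ_A(x) = x^4 - 4*x^3 + 6*x^2 - 4*x + 1
which factors as (x - 1)^4. The eigenvalues (with algebraic multiplicities) are λ = 1 with multiplicity 4.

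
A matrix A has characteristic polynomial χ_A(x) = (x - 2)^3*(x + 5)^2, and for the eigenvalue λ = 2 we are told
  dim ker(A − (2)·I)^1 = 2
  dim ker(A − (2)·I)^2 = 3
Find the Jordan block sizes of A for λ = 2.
Block sizes for λ = 2: [2, 1]

From the dimensions of kernels of powers, the number of Jordan blocks of size at least j is d_j − d_{j−1} where d_j = dim ker(N^j) (with d_0 = 0). Computing the differences gives [2, 1].
The number of blocks of size exactly k is (#blocks of size ≥ k) − (#blocks of size ≥ k + 1), so the partition is: 1 block(s) of size 1, 1 block(s) of size 2.
In nonincreasing order the block sizes are [2, 1].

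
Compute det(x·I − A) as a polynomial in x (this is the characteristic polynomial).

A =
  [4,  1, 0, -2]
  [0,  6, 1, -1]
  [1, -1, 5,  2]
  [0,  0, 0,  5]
x^4 - 20*x^3 + 150*x^2 - 500*x + 625

Expanding det(x·I − A) (e.g. by cofactor expansion or by noting that A is similar to its Jordan form J, which has the same characteristic polynomial as A) gives
  χ_A(x) = x^4 - 20*x^3 + 150*x^2 - 500*x + 625
which factors as (x - 5)^4. The eigenvalues (with algebraic multiplicities) are λ = 5 with multiplicity 4.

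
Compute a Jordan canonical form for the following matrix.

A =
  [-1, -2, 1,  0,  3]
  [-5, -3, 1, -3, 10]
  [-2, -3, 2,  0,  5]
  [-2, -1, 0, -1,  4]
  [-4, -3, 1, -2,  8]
J_3(1) ⊕ J_2(1)

The characteristic polynomial is
  det(x·I − A) = x^5 - 5*x^4 + 10*x^3 - 10*x^2 + 5*x - 1 = (x - 1)^5

Eigenvalues and multiplicities (the geometric multiplicity of λ is n − rank(A − λI), which equals the number of Jordan blocks for λ):
  λ = 1: algebraic multiplicity = 5, geometric multiplicity = 2

Determining the block sizes for each eigenvalue:
  λ = 1: with am = 5 and gm = 2, the partition is not yet determined (e.g. several partitions of 5 into 2 parts exist). Let N = A − (1)·I. Computing rank(N^1) = 3, rank(N^2) = 1, rank(N^3) = 0; the number of blocks of size ≥ j is rank(N^{j−1}) − rank(N^j), giving [2, 2, 1]. So we have 1 block(s) of size 3, 1 block(s) of size 2 → block sizes [3, 2]

Assembling the blocks gives a Jordan form
J =
  [1, 1, 0, 0, 0]
  [0, 1, 1, 0, 0]
  [0, 0, 1, 0, 0]
  [0, 0, 0, 1, 1]
  [0, 0, 0, 0, 1]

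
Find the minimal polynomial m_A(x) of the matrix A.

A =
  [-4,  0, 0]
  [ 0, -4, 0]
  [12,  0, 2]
x^2 + 2*x - 8

The characteristic polynomial is χ_A(x) = (x - 2)*(x + 4)^2, so the eigenvalues are known. The minimal polynomial is
  m_A(x) = Π_λ (x − λ)^{k_λ}
where k_λ is the size of the *largest* Jordan block for λ (equivalently, the smallest k with (A − λI)^k v = 0 for every generalised eigenvector v of λ).

  λ = -4: largest Jordan block has size 1, contributing (x + 4)
  λ = 2: largest Jordan block has size 1, contributing (x − 2)

So m_A(x) = (x - 2)*(x + 4) = x^2 + 2*x - 8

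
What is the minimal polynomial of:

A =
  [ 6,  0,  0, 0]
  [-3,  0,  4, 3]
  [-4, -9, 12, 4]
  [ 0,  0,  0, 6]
x^3 - 18*x^2 + 108*x - 216

The characteristic polynomial is χ_A(x) = (x - 6)^4, so the eigenvalues are known. The minimal polynomial is
  m_A(x) = Π_λ (x − λ)^{k_λ}
where k_λ is the size of the *largest* Jordan block for λ (equivalently, the smallest k with (A − λI)^k v = 0 for every generalised eigenvector v of λ).

  λ = 6: largest Jordan block has size 3, contributing (x − 6)^3

So m_A(x) = (x - 6)^3 = x^3 - 18*x^2 + 108*x - 216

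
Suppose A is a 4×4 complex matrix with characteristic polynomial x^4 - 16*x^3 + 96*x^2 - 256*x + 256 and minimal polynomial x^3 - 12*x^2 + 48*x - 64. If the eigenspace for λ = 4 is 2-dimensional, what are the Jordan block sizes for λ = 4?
Block sizes for λ = 4: [3, 1]

Step 1 — from the characteristic polynomial, algebraic multiplicity of λ = 4 is 4. From dim ker(A − (4)·I) = 2, there are exactly 2 Jordan blocks for λ = 4.
Step 2 — from the minimal polynomial, the factor (x − 4)^3 tells us the largest block for λ = 4 has size 3.
Step 3 — with total size 4, 2 blocks, and largest block 3, the block sizes (in nonincreasing order) are [3, 1].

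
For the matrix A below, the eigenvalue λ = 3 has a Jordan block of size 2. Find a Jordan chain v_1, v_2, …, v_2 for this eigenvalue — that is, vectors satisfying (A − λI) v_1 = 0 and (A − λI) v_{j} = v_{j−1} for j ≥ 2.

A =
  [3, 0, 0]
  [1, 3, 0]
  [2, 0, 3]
A Jordan chain for λ = 3 of length 2:
v_1 = (0, 1, 2)ᵀ
v_2 = (1, 0, 0)ᵀ

Let N = A − (3)·I. We want v_2 with N^2 v_2 = 0 but N^1 v_2 ≠ 0; then v_{j-1} := N · v_j for j = 2, …, 2.

Pick v_2 = (1, 0, 0)ᵀ.
Then v_1 = N · v_2 = (0, 1, 2)ᵀ.

Sanity check: (A − (3)·I) v_1 = (0, 0, 0)ᵀ = 0. ✓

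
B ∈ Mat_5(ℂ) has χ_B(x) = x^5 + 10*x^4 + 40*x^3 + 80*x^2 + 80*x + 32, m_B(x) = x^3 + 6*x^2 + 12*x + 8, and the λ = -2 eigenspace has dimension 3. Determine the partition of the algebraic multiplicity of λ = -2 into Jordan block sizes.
Block sizes for λ = -2: [3, 1, 1]

Step 1 — from the characteristic polynomial, algebraic multiplicity of λ = -2 is 5. From dim ker(B − (-2)·I) = 3, there are exactly 3 Jordan blocks for λ = -2.
Step 2 — from the minimal polynomial, the factor (x + 2)^3 tells us the largest block for λ = -2 has size 3.
Step 3 — with total size 5, 3 blocks, and largest block 3, the block sizes (in nonincreasing order) are [3, 1, 1].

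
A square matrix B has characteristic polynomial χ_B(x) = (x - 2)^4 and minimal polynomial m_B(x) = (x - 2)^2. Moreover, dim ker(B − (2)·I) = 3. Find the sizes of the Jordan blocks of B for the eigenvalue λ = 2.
Block sizes for λ = 2: [2, 1, 1]

Step 1 — from the characteristic polynomial, algebraic multiplicity of λ = 2 is 4. From dim ker(B − (2)·I) = 3, there are exactly 3 Jordan blocks for λ = 2.
Step 2 — from the minimal polynomial, the factor (x − 2)^2 tells us the largest block for λ = 2 has size 2.
Step 3 — with total size 4, 3 blocks, and largest block 2, the block sizes (in nonincreasing order) are [2, 1, 1].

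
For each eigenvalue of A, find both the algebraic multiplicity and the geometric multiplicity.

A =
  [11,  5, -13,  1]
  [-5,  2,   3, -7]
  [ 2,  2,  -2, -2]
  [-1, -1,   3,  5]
λ = 4: alg = 4, geom = 2

Step 1 — factor the characteristic polynomial to read off the algebraic multiplicities:
  χ_A(x) = (x - 4)^4

Step 2 — compute geometric multiplicities via the rank-nullity identity g(λ) = n − rank(A − λI):
  rank(A − (4)·I) = 2, so dim ker(A − (4)·I) = n − 2 = 2

Summary:
  λ = 4: algebraic multiplicity = 4, geometric multiplicity = 2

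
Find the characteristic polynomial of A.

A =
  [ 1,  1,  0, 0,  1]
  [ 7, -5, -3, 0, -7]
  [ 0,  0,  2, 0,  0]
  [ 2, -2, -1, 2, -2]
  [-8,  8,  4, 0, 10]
x^5 - 10*x^4 + 40*x^3 - 80*x^2 + 80*x - 32

Expanding det(x·I − A) (e.g. by cofactor expansion or by noting that A is similar to its Jordan form J, which has the same characteristic polynomial as A) gives
  χ_A(x) = x^5 - 10*x^4 + 40*x^3 - 80*x^2 + 80*x - 32
which factors as (x - 2)^5. The eigenvalues (with algebraic multiplicities) are λ = 2 with multiplicity 5.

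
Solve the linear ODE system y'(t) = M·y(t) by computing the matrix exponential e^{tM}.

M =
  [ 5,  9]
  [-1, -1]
e^{tM} =
  [3*t*exp(2*t) + exp(2*t), 9*t*exp(2*t)]
  [-t*exp(2*t), -3*t*exp(2*t) + exp(2*t)]

Strategy: write M = P · J · P⁻¹ where J is a Jordan canonical form, so e^{tM} = P · e^{tJ} · P⁻¹, and e^{tJ} can be computed block-by-block.

M has Jordan form
J =
  [2, 1]
  [0, 2]
(up to reordering of blocks).

Per-block formulas:
  For a 2×2 Jordan block J_2(2): exp(t · J_2(2)) = e^(2t)·(I + t·N), where N is the 2×2 nilpotent shift.

After assembling e^{tJ} and conjugating by P, we get:

e^{tM} =
  [3*t*exp(2*t) + exp(2*t), 9*t*exp(2*t)]
  [-t*exp(2*t), -3*t*exp(2*t) + exp(2*t)]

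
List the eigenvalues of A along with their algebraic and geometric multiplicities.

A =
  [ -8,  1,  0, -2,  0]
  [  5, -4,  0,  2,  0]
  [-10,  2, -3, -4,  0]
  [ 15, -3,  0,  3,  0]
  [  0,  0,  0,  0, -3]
λ = -3: alg = 5, geom = 4

Step 1 — factor the characteristic polynomial to read off the algebraic multiplicities:
  χ_A(x) = (x + 3)^5

Step 2 — compute geometric multiplicities via the rank-nullity identity g(λ) = n − rank(A − λI):
  rank(A − (-3)·I) = 1, so dim ker(A − (-3)·I) = n − 1 = 4

Summary:
  λ = -3: algebraic multiplicity = 5, geometric multiplicity = 4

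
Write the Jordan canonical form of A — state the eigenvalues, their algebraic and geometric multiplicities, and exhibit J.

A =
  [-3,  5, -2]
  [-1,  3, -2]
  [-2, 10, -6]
J_2(-2) ⊕ J_1(-2)

The characteristic polynomial is
  det(x·I − A) = x^3 + 6*x^2 + 12*x + 8 = (x + 2)^3

Eigenvalues and multiplicities (the geometric multiplicity of λ is n − rank(A − λI), which equals the number of Jordan blocks for λ):
  λ = -2: algebraic multiplicity = 3, geometric multiplicity = 2

Determining the block sizes for each eigenvalue:
  λ = -2: 2 blocks summing to 3 forces exactly one block of size 2 and the rest size 1 → block sizes [2, 1]

Assembling the blocks gives a Jordan form
J =
  [-2,  1,  0]
  [ 0, -2,  0]
  [ 0,  0, -2]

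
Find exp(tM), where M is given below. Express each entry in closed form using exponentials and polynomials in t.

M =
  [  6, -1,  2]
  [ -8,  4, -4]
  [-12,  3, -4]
e^{tM} =
  [4*t*exp(2*t) + exp(2*t), -t*exp(2*t), 2*t*exp(2*t)]
  [-8*t*exp(2*t), 2*t*exp(2*t) + exp(2*t), -4*t*exp(2*t)]
  [-12*t*exp(2*t), 3*t*exp(2*t), -6*t*exp(2*t) + exp(2*t)]

Strategy: write M = P · J · P⁻¹ where J is a Jordan canonical form, so e^{tM} = P · e^{tJ} · P⁻¹, and e^{tJ} can be computed block-by-block.

M has Jordan form
J =
  [2, 1, 0]
  [0, 2, 0]
  [0, 0, 2]
(up to reordering of blocks).

Per-block formulas:
  For a 2×2 Jordan block J_2(2): exp(t · J_2(2)) = e^(2t)·(I + t·N), where N is the 2×2 nilpotent shift.
  For a 1×1 block at λ = 2: exp(t · [2]) = [e^(2t)].

After assembling e^{tJ} and conjugating by P, we get:

e^{tM} =
  [4*t*exp(2*t) + exp(2*t), -t*exp(2*t), 2*t*exp(2*t)]
  [-8*t*exp(2*t), 2*t*exp(2*t) + exp(2*t), -4*t*exp(2*t)]
  [-12*t*exp(2*t), 3*t*exp(2*t), -6*t*exp(2*t) + exp(2*t)]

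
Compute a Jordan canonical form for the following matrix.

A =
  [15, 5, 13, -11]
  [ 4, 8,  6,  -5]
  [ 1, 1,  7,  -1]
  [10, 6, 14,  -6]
J_3(6) ⊕ J_1(6)

The characteristic polynomial is
  det(x·I − A) = x^4 - 24*x^3 + 216*x^2 - 864*x + 1296 = (x - 6)^4

Eigenvalues and multiplicities (the geometric multiplicity of λ is n − rank(A − λI), which equals the number of Jordan blocks for λ):
  λ = 6: algebraic multiplicity = 4, geometric multiplicity = 2

Determining the block sizes for each eigenvalue:
  λ = 6: with am = 4 and gm = 2, the partition is not yet determined (e.g. several partitions of 4 into 2 parts exist). Let N = A − (6)·I. Computing rank(N^1) = 2, rank(N^2) = 1, rank(N^3) = 0; the number of blocks of size ≥ j is rank(N^{j−1}) − rank(N^j), giving [2, 1, 1]. So we have 1 block(s) of size 3, 1 block(s) of size 1 → block sizes [3, 1]

Assembling the blocks gives a Jordan form
J =
  [6, 1, 0, 0]
  [0, 6, 1, 0]
  [0, 0, 6, 0]
  [0, 0, 0, 6]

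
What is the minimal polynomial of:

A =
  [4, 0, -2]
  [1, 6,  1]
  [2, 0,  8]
x^2 - 12*x + 36

The characteristic polynomial is χ_A(x) = (x - 6)^3, so the eigenvalues are known. The minimal polynomial is
  m_A(x) = Π_λ (x − λ)^{k_λ}
where k_λ is the size of the *largest* Jordan block for λ (equivalently, the smallest k with (A − λI)^k v = 0 for every generalised eigenvector v of λ).

  λ = 6: largest Jordan block has size 2, contributing (x − 6)^2

So m_A(x) = (x - 6)^2 = x^2 - 12*x + 36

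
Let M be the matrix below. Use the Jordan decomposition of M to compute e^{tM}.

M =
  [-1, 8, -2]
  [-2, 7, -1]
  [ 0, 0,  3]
e^{tM} =
  [-4*t*exp(3*t) + exp(3*t), 8*t*exp(3*t), -2*t*exp(3*t)]
  [-2*t*exp(3*t), 4*t*exp(3*t) + exp(3*t), -t*exp(3*t)]
  [0, 0, exp(3*t)]

Strategy: write M = P · J · P⁻¹ where J is a Jordan canonical form, so e^{tM} = P · e^{tJ} · P⁻¹, and e^{tJ} can be computed block-by-block.

M has Jordan form
J =
  [3, 1, 0]
  [0, 3, 0]
  [0, 0, 3]
(up to reordering of blocks).

Per-block formulas:
  For a 2×2 Jordan block J_2(3): exp(t · J_2(3)) = e^(3t)·(I + t·N), where N is the 2×2 nilpotent shift.
  For a 1×1 block at λ = 3: exp(t · [3]) = [e^(3t)].

After assembling e^{tJ} and conjugating by P, we get:

e^{tM} =
  [-4*t*exp(3*t) + exp(3*t), 8*t*exp(3*t), -2*t*exp(3*t)]
  [-2*t*exp(3*t), 4*t*exp(3*t) + exp(3*t), -t*exp(3*t)]
  [0, 0, exp(3*t)]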